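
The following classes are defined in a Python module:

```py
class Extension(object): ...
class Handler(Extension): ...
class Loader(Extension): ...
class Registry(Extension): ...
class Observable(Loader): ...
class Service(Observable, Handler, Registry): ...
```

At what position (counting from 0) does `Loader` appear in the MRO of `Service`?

2

L[Service] = Service + merge(L[Observable], L[Handler], L[Registry], [Observable Handler Registry])
  take Observable:  [Observable Loader Extension object] + [Handler Extension object] + [Registry Extension object] + [Observable Handler Registry]
  take Loader:  [Loader Extension object] + [Handler Extension object] + [Registry Extension object] + [Handler Registry]
  take Handler:  [Extension object] + [Handler Extension object] + [Registry Extension object] + [Handler Registry]
  take Registry:  [Extension object] + [Extension object] + [Registry Extension object] + [Registry]
  take Extension:  [Extension object] + [Extension object] + [Extension object]
  take object:  [object] + [object] + [object]
MRO: Service Observable Loader Handler Registry Extension object
Loader sits at index 2.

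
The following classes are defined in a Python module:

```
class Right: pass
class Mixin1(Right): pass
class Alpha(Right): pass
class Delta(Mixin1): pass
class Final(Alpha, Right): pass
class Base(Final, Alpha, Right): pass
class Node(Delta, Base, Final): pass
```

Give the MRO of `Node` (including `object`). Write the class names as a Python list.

L[Node] = Node + merge(L[Delta], L[Base], L[Final], [Delta Base Final])
  take Delta:  [Delta Mixin1 Right object] + [Base Final Alpha Right object] + [Final Alpha Right object] + [Delta Base Final]
  take Mixin1:  [Mixin1 Right object] + [Base Final Alpha Right object] + [Final Alpha Right object] + [Base Final]
  take Base:  [Right object] + [Base Final Alpha Right object] + [Final Alpha Right object] + [Base Final]
  take Final:  [Right object] + [Final Alpha Right object] + [Final Alpha Right object] + [Final]
  take Alpha:  [Right object] + [Alpha Right object] + [Alpha Right object]
  take Right:  [Right object] + [Right object] + [Right object]
  take object:  [object] + [object] + [object]

[Node, Delta, Mixin1, Base, Final, Alpha, Right, object]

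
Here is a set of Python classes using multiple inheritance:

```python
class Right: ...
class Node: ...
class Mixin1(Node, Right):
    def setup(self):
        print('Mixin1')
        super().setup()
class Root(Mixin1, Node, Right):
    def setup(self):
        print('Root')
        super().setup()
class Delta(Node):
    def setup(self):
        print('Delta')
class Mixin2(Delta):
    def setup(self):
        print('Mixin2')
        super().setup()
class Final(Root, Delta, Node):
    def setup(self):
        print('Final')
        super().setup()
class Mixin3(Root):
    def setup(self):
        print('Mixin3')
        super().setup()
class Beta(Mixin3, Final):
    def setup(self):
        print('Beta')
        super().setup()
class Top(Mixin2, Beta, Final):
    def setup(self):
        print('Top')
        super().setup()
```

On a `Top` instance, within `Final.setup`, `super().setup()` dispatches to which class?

L[Top] = Top + merge(L[Mixin2], L[Beta], L[Final], [Mixin2 Beta Final])
  take Mixin2:  [Mixin2 Delta Node object] + [Beta Mixin3 Final Root Mixin1 Delta Node Right object] + [Final Root Mixin1 Delta Node Right object] + [Mixin2 Beta Final]
  take Beta:  [Delta Node object] + [Beta Mixin3 Final Root Mixin1 Delta Node Right object] + [Final Root Mixin1 Delta Node Right object] + [Beta Final]
  take Mixin3:  [Delta Node object] + [Mixin3 Final Root Mixin1 Delta Node Right object] + [Final Root Mixin1 Delta Node Right object] + [Final]
  take Final:  [Delta Node object] + [Final Root Mixin1 Delta Node Right object] + [Final Root Mixin1 Delta Node Right object] + [Final]
  take Root:  [Delta Node object] + [Root Mixin1 Delta Node Right object] + [Root Mixin1 Delta Node Right object]
  take Mixin1:  [Delta Node object] + [Mixin1 Delta Node Right object] + [Mixin1 Delta Node Right object]
  take Delta:  [Delta Node object] + [Delta Node Right object] + [Delta Node Right object]
  take Node:  [Node object] + [Node Right object] + [Node Right object]
  take Right:  [object] + [Right object] + [Right object]
  take object:  [object] + [object] + [object]
MRO: Top Mixin2 Beta Mixin3 Final Root Mixin1 Delta Node Right object
super() in Final.setup on a Top instance goes to the class after Final in Top's MRO: Root.

Root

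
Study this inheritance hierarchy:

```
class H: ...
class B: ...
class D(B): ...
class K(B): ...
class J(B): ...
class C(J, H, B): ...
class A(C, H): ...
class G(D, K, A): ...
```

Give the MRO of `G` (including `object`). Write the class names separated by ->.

L[G] = G + merge(L[D], L[K], L[A], [D K A])
  take D:  [D B object] + [K B object] + [A C J H B object] + [D K A]
  take K:  [B object] + [K B object] + [A C J H B object] + [K A]
  take A:  [B object] + [B object] + [A C J H B object] + [A]
  take C:  [B object] + [B object] + [C J H B object]
  take J:  [B object] + [B object] + [J H B object]
  take H:  [B object] + [B object] + [H B object]
  take B:  [B object] + [B object] + [B object]
  take object:  [object] + [object] + [object]

G -> D -> K -> A -> C -> J -> H -> B -> object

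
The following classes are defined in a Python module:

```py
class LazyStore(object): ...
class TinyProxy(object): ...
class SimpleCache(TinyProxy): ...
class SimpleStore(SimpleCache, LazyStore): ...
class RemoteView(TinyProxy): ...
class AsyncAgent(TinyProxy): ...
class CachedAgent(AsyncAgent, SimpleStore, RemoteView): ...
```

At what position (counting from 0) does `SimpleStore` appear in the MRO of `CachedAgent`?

2

L[CachedAgent] = CachedAgent + merge(L[AsyncAgent], L[SimpleStore], L[RemoteView], [AsyncAgent SimpleStore RemoteView])
  take AsyncAgent:  [AsyncAgent TinyProxy object] + [SimpleStore SimpleCache TinyProxy LazyStore object] + [RemoteView TinyProxy object] + [AsyncAgent SimpleStore RemoteView]
  take SimpleStore:  [TinyProxy object] + [SimpleStore SimpleCache TinyProxy LazyStore object] + [RemoteView TinyProxy object] + [SimpleStore RemoteView]
  take SimpleCache:  [TinyProxy object] + [SimpleCache TinyProxy LazyStore object] + [RemoteView TinyProxy object] + [RemoteView]
  take RemoteView:  [TinyProxy object] + [TinyProxy LazyStore object] + [RemoteView TinyProxy object] + [RemoteView]
  take TinyProxy:  [TinyProxy object] + [TinyProxy LazyStore object] + [TinyProxy object]
  take LazyStore:  [object] + [LazyStore object] + [object]
  take object:  [object] + [object] + [object]
MRO: CachedAgent AsyncAgent SimpleStore SimpleCache RemoteView TinyProxy LazyStore object
SimpleStore sits at index 2.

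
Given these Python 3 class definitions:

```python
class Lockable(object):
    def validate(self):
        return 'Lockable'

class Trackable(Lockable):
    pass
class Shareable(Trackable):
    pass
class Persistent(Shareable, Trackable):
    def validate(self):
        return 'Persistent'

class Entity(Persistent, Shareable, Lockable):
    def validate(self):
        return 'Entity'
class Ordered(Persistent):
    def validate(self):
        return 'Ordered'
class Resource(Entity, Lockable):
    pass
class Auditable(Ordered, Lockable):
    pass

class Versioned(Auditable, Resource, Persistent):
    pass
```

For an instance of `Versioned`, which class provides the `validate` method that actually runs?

Ordered

L[Versioned] = Versioned + merge(L[Auditable], L[Resource], L[Persistent], [Auditable Resource Persistent])
  take Auditable:  [Auditable Ordered Persistent Shareable Trackable Lockable object] + [Resource Entity Persistent Shareable Trackable Lockable object] + [Persistent Shareable Trackable Lockable object] + [Auditable Resource Persistent]
  take Ordered:  [Ordered Persistent Shareable Trackable Lockable object] + [Resource Entity Persistent Shareable Trackable Lockable object] + [Persistent Shareable Trackable Lockable object] + [Resource Persistent]
  take Resource:  [Persistent Shareable Trackable Lockable object] + [Resource Entity Persistent Shareable Trackable Lockable object] + [Persistent Shareable Trackable Lockable object] + [Resource Persistent]
  take Entity:  [Persistent Shareable Trackable Lockable object] + [Entity Persistent Shareable Trackable Lockable object] + [Persistent Shareable Trackable Lockable object] + [Persistent]
  take Persistent:  [Persistent Shareable Trackable Lockable object] + [Persistent Shareable Trackable Lockable object] + [Persistent Shareable Trackable Lockable object] + [Persistent]
  take Shareable:  [Shareable Trackable Lockable object] + [Shareable Trackable Lockable object] + [Shareable Trackable Lockable object]
  take Trackable:  [Trackable Lockable object] + [Trackable Lockable object] + [Trackable Lockable object]
  take Lockable:  [Lockable object] + [Lockable object] + [Lockable object]
  take object:  [object] + [object] + [object]
MRO: Versioned Auditable Ordered Resource Entity Persistent Shareable Trackable Lockable object
validate is defined in: Entity, Lockable, Ordered, Persistent. First along the MRO is Ordered.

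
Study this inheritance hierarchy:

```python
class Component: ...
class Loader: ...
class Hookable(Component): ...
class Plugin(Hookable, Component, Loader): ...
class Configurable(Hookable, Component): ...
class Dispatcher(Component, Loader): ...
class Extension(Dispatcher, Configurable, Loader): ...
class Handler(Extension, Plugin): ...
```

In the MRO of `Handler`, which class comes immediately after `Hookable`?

Component

L[Handler] = Handler + merge(L[Extension], L[Plugin], [Extension Plugin])
  take Extension:  [Extension Dispatcher Configurable Hookable Component Loader object] + [Plugin Hookable Component Loader object] + [Extension Plugin]
  take Dispatcher:  [Dispatcher Configurable Hookable Component Loader object] + [Plugin Hookable Component Loader object] + [Plugin]
  take Configurable:  [Configurable Hookable Component Loader object] + [Plugin Hookable Component Loader object] + [Plugin]
  take Plugin:  [Hookable Component Loader object] + [Plugin Hookable Component Loader object] + [Plugin]
  take Hookable:  [Hookable Component Loader object] + [Hookable Component Loader object]
  take Component:  [Component Loader object] + [Component Loader object]
  take Loader:  [Loader object] + [Loader object]
  take object:  [object] + [object]
MRO: Handler Extension Dispatcher Configurable Plugin Hookable Component Loader object
Hookable is at position 5; next is Component.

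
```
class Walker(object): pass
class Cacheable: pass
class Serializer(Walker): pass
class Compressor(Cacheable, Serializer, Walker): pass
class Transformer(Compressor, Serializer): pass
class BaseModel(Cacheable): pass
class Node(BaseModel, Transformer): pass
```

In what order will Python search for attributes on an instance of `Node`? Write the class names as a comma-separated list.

Node, BaseModel, Transformer, Compressor, Cacheable, Serializer, Walker, object

L[Node] = Node + merge(L[BaseModel], L[Transformer], [BaseModel Transformer])
  take BaseModel:  [BaseModel Cacheable object] + [Transformer Compressor Cacheable Serializer Walker object] + [BaseModel Transformer]
  take Transformer:  [Cacheable object] + [Transformer Compressor Cacheable Serializer Walker object] + [Transformer]
  take Compressor:  [Cacheable object] + [Compressor Cacheable Serializer Walker object]
  take Cacheable:  [Cacheable object] + [Cacheable Serializer Walker object]
  take Serializer:  [object] + [Serializer Walker object]
  take Walker:  [object] + [Walker object]
  take object:  [object] + [object]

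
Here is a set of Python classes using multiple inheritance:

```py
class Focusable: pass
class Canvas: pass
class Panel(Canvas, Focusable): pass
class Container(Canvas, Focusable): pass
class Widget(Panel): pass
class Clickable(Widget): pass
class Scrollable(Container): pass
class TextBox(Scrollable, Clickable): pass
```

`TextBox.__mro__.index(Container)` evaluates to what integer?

2

L[TextBox] = TextBox + merge(L[Scrollable], L[Clickable], [Scrollable Clickable])
  take Scrollable:  [Scrollable Container Canvas Focusable object] + [Clickable Widget Panel Canvas Focusable object] + [Scrollable Clickable]
  take Container:  [Container Canvas Focusable object] + [Clickable Widget Panel Canvas Focusable object] + [Clickable]
  take Clickable:  [Canvas Focusable object] + [Clickable Widget Panel Canvas Focusable object] + [Clickable]
  take Widget:  [Canvas Focusable object] + [Widget Panel Canvas Focusable object]
  take Panel:  [Canvas Focusable object] + [Panel Canvas Focusable object]
  take Canvas:  [Canvas Focusable object] + [Canvas Focusable object]
  take Focusable:  [Focusable object] + [Focusable object]
  take object:  [object] + [object]
MRO: TextBox Scrollable Container Clickable Widget Panel Canvas Focusable object
Container sits at index 2.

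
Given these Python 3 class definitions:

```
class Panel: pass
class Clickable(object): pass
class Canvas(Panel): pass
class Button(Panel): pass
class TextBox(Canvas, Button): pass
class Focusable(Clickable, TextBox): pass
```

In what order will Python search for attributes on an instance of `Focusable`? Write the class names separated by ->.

L[Focusable] = Focusable + merge(L[Clickable], L[TextBox], [Clickable TextBox])
  take Clickable:  [Clickable object] + [TextBox Canvas Button Panel object] + [Clickable TextBox]
  take TextBox:  [object] + [TextBox Canvas Button Panel object] + [TextBox]
  take Canvas:  [object] + [Canvas Button Panel object]
  take Button:  [object] + [Button Panel object]
  take Panel:  [object] + [Panel object]
  take object:  [object] + [object]

Focusable -> Clickable -> TextBox -> Canvas -> Button -> Panel -> object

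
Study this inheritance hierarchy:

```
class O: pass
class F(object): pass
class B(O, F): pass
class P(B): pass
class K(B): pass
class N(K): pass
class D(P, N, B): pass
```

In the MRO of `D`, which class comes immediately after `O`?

L[D] = D + merge(L[P], L[N], L[B], [P N B])
  take P:  [P B O F object] + [N K B O F object] + [B O F object] + [P N B]
  take N:  [B O F object] + [N K B O F object] + [B O F object] + [N B]
  take K:  [B O F object] + [K B O F object] + [B O F object] + [B]
  take B:  [B O F object] + [B O F object] + [B O F object] + [B]
  take O:  [O F object] + [O F object] + [O F object]
  take F:  [F object] + [F object] + [F object]
  take object:  [object] + [object] + [object]
MRO: D P N K B O F object
O is at position 5; next is F.

F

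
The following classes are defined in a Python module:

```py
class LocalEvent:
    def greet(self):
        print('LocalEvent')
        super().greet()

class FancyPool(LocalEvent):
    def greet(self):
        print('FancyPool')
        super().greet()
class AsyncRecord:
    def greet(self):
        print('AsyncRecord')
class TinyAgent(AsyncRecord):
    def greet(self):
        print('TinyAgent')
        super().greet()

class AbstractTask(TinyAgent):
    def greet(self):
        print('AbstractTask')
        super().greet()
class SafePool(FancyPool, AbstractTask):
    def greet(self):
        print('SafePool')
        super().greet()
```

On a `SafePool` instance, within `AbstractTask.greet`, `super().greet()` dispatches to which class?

TinyAgent

L[SafePool] = SafePool + merge(L[FancyPool], L[AbstractTask], [FancyPool AbstractTask])
  take FancyPool:  [FancyPool LocalEvent object] + [AbstractTask TinyAgent AsyncRecord object] + [FancyPool AbstractTask]
  take LocalEvent:  [LocalEvent object] + [AbstractTask TinyAgent AsyncRecord object] + [AbstractTask]
  take AbstractTask:  [object] + [AbstractTask TinyAgent AsyncRecord object] + [AbstractTask]
  take TinyAgent:  [object] + [TinyAgent AsyncRecord object]
  take AsyncRecord:  [object] + [AsyncRecord object]
  take object:  [object] + [object]
MRO: SafePool FancyPool LocalEvent AbstractTask TinyAgent AsyncRecord object
super() in AbstractTask.greet on a SafePool instance goes to the class after AbstractTask in SafePool's MRO: TinyAgent.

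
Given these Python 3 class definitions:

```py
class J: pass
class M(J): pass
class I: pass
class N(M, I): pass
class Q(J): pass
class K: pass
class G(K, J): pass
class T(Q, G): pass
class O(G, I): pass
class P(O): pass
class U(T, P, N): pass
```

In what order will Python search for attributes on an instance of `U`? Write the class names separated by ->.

U -> T -> Q -> P -> O -> G -> K -> N -> M -> J -> I -> object

L[U] = U + merge(L[T], L[P], L[N], [T P N])
  take T:  [T Q G K J object] + [P O G K J I object] + [N M J I object] + [T P N]
  take Q:  [Q G K J object] + [P O G K J I object] + [N M J I object] + [P N]
  take P:  [G K J object] + [P O G K J I object] + [N M J I object] + [P N]
  take O:  [G K J object] + [O G K J I object] + [N M J I object] + [N]
  take G:  [G K J object] + [G K J I object] + [N M J I object] + [N]
  take K:  [K J object] + [K J I object] + [N M J I object] + [N]
  take N:  [J object] + [J I object] + [N M J I object] + [N]
  take M:  [J object] + [J I object] + [M J I object]
  take J:  [J object] + [J I object] + [J I object]
  take I:  [object] + [I object] + [I object]
  take object:  [object] + [object] + [object]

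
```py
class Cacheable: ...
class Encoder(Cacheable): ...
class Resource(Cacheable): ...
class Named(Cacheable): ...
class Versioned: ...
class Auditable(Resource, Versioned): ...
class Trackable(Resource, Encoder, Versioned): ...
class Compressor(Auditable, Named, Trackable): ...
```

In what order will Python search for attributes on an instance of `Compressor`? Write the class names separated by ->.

L[Compressor] = Compressor + merge(L[Auditable], L[Named], L[Trackable], [Auditable Named Trackable])
  take Auditable:  [Auditable Resource Cacheable Versioned object] + [Named Cacheable object] + [Trackable Resource Encoder Cacheable Versioned object] + [Auditable Named Trackable]
  take Named:  [Resource Cacheable Versioned object] + [Named Cacheable object] + [Trackable Resource Encoder Cacheable Versioned object] + [Named Trackable]
  take Trackable:  [Resource Cacheable Versioned object] + [Cacheable object] + [Trackable Resource Encoder Cacheable Versioned object] + [Trackable]
  take Resource:  [Resource Cacheable Versioned object] + [Cacheable object] + [Resource Encoder Cacheable Versioned object]
  take Encoder:  [Cacheable Versioned object] + [Cacheable object] + [Encoder Cacheable Versioned object]
  take Cacheable:  [Cacheable Versioned object] + [Cacheable object] + [Cacheable Versioned object]
  take Versioned:  [Versioned object] + [object] + [Versioned object]
  take object:  [object] + [object] + [object]

Compressor -> Auditable -> Named -> Trackable -> Resource -> Encoder -> Cacheable -> Versioned -> object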